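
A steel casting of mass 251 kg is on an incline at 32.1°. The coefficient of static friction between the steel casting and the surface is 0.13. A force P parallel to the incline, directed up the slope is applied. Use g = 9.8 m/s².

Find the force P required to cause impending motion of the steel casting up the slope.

P ≈ 1580 N

At impending motion up the slope, friction acts down-slope at its limit: f = μ_s N.
P is parallel to the surface, so N = m g cos θ = 2080 N.
Along the incline: P = m g sin θ + μ_s N = 1310 + 0.13×2080 = 1580 N.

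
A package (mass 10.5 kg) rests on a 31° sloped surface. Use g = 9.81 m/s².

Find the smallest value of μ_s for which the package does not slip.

At the slip threshold m g sin θ = μ_s m g cos θ, so μ_s,min = tan θ.
μ_s,min = tan 31° = 0.601.

μ_s,min ≈ 0.601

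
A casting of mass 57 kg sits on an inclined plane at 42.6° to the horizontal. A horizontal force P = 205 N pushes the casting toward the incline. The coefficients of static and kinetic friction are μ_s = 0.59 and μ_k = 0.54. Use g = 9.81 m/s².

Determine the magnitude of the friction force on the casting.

f ≈ 228 N (up the incline)

Normal direction: N = m g cos θ + P sin θ = 550.4 N.
Parallel to the incline: P cos θ − m g sin θ = 150.9 − 378.5 = -227.6 N; the friction needed to balance this is 227.6 N acting up the slope.
The limit of static friction is μ_s N = 324.7 N.
Since 227.6 N is within the 324.7 N limit, the casting stays put and friction is exactly 228 N.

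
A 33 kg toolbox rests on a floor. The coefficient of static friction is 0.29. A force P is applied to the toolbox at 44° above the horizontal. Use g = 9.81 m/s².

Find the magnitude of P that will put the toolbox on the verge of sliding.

P ≈ 102 N

N = m g − P sin α (the pull lifts the toolbox).
At impending slip, P cos α = μ_s N = μ_s (m g − P sin α).
Solving: P (cos α + μ_s sin α) = μ_s m g → P = 0.29×324/(cos 44° + 0.29 sin 44°) = 93.9/0.9208 = 102 N.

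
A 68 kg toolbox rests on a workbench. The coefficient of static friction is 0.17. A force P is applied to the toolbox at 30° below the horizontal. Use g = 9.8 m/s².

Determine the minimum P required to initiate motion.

N = m g + P sin α (the push presses the toolbox into the workbench).
At impending slip, P cos α = μ_s N = μ_s (m g + P sin α).
Solving: P (cos α − μ_s sin α) = μ_s m g → P = 0.17×666/(cos 30° − 0.17 sin 30°) = 113/0.781 = 145 N.

P ≈ 145 N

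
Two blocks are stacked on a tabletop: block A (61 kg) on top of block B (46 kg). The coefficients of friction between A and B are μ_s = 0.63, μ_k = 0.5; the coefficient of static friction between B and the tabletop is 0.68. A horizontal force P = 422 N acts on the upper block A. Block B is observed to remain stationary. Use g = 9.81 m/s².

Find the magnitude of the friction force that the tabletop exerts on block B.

f ≈ 299 N

Normal force at the A–B interface: N₁ = m_A g = 598.4 N.
Maximum static friction on A from B: μ_s N₁ = 0.63×598.4 = 377 N.
P = 422 N exceeds that limit, so A slips over B and the interface friction becomes kinetic: f₁ = μ_k N₁ = 0.5×598.4 = 299 N.
By Newton's third law B feels 299 N forward from A. With B stationary, the floor's static friction on B balances it: f₂ = 299 N (well within μ_s(m_A+m_B)g = 713.8 N).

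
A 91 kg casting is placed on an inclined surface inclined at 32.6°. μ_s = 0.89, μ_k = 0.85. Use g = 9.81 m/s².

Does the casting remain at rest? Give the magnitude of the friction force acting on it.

N = m g cos θ = 752 N.
Down-slope weight component: m g sin θ = 481 N.
μ_s N = 669 N.
481 ≤ 669 N, so it stays put; friction = 481 N.

f ≈ 481 N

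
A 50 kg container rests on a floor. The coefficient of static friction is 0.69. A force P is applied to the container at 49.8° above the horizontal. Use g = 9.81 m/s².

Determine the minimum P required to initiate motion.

P ≈ 289 N

N = m g − P sin α (the pull lifts the container).
At impending slip, P cos α = μ_s N = μ_s (m g − P sin α).
Solving: P (cos α + μ_s sin α) = μ_s m g → P = 0.69×490/(cos 49.8° + 0.69 sin 49.8°) = 338/1.172 = 289 N.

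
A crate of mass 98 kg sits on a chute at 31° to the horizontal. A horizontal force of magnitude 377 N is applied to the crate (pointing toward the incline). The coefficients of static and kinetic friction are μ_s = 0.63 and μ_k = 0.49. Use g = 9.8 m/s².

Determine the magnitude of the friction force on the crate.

The horizontal push has a component P sin θ into the surface, so N = m g cos θ + P sin θ = 823.2 + 194.2 = 1017 N.
Along the incline, the net driving force (taking up-slope positive) is P cos θ − m g sin θ = 323.2 − 494.6 = -171.5 N, so equilibrium requires friction f = 171.5 N (up-slope).
The limit of static friction is μ_s N = 641 N.
|f_req| = 171.5 ≤ 641 N → the crate is in equilibrium; friction equals the required value.

f ≈ 171 N (up the incline)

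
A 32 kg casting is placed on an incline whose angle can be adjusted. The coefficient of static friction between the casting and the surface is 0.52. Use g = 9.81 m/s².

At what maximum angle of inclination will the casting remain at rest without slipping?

At the slip threshold, m g sin θ = μ_s · m g cos θ, so tan θ = μ_s.
θ_max = arctan(0.52) = 27.5°.

θ_max ≈ 27.5°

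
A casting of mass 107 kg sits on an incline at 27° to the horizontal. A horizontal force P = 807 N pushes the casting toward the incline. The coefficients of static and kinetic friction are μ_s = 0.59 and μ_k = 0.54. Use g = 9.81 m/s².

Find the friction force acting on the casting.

The horizontal push has a component P sin θ into the surface, so N = m g cos θ + P sin θ = 935.3 + 366.4 = 1302 N.
Along the incline, the net driving force (taking up-slope positive) is P cos θ − m g sin θ = 719 − 476.5 = 242.5 N, so equilibrium requires friction f = -242.5 N (down-slope).
The limit of static friction is μ_s N = 768 N.
Since 242.5 N is within the 768 N limit, the casting stays put and friction is exactly 243 N.

f ≈ 243 N (down the incline)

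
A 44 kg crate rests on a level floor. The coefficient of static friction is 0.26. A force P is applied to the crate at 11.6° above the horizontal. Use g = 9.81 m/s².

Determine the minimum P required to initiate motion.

P ≈ 109 N

N = m g − P sin α (the pull lifts the crate).
At impending slip, P cos α = μ_s N = μ_s (m g − P sin α).
Solving: P (cos α + μ_s sin α) = μ_s m g → P = 0.26×432/(cos 11.6° + 0.26 sin 11.6°) = 112/1.032 = 109 N.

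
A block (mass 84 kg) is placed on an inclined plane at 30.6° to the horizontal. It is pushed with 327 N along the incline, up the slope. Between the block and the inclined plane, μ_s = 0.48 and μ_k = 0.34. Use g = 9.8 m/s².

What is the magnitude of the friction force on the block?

The normal reaction is N = m g cos θ = 708.6 N.
The friction needed for equilibrium is m g sin θ − P = 419 − 327 = 92.04 N, measured positive up-slope.
The static-friction ceiling is μ_s N = 0.48 × 708.6 = 340.1 N.
Since |92.04| ≤ 340.1 N, the block remains in static equilibrium and friction takes exactly the required value.

f ≈ 92 N (up the incline)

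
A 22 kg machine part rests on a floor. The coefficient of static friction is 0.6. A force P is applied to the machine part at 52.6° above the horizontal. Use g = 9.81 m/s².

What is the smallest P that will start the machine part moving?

P ≈ 119 N

N = m g − P sin α (the pull lifts the machine part).
At impending slip, P cos α = μ_s N = μ_s (m g − P sin α).
Solving: P (cos α + μ_s sin α) = μ_s m g → P = 0.6×216/(cos 52.6° + 0.6 sin 52.6°) = 129/1.084 = 119 N.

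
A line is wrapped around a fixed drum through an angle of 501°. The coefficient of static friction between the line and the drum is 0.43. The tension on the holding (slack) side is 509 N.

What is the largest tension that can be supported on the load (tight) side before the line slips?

T_max ≈ 21900 N

At impending slip the capstan equation gives T₂/T₁ = e^{μβ} with β in radians.
β = 501° × π/180 = 8.744 rad.
e^{μβ} = e^{0.43×8.744} = 42.95.
T₂ = T₁ · e^{μβ} = 509 × 42.95 = 21900 N.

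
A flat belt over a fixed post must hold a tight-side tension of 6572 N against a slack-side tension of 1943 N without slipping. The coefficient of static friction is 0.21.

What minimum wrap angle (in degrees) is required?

β_min ≈ 332°

T₂/T₁ = e^{μβ} → β = ln(T₂/T₁)/μ.
β = ln(6572/1943)/0.21 = 1.219/0.21 = 5.803 rad.
In degrees: β = 5.803 × 180/π = 332°.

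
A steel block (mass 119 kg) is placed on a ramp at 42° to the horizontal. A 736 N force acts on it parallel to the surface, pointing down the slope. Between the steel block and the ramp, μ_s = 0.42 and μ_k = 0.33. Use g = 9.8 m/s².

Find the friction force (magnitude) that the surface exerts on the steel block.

Perpendicular to the surface, N = m g cos θ = 119·9.8·cos 42° = 866.7 N.
The friction needed for equilibrium is m g sin θ + P = 780.3 + 736 = 1516 N, measured positive up-slope.
The static-friction ceiling is μ_s N = 0.42 × 866.7 = 364 N.
Since |1516| > 364 N, static friction cannot hold it; the steel block slides down the incline and kinetic friction applies: f = μ_k N = 0.33 × 866.7 = 286 N.

f ≈ 286 N (up the incline)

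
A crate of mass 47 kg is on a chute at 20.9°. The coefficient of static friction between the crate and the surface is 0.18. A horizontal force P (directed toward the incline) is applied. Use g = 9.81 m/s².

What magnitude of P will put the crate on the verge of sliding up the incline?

At impending motion up the slope, friction acts down-slope at its limit: f = μ_s N.
Perpendicular to the incline: N = m g cos θ + P sin θ.
Along the incline: P cos θ = m g sin θ + μ_s N = m g sin θ + μ_s (m g cos θ + P sin θ).
Solving, P (cos θ − μ_s sin θ) = m g (sin θ + μ_s cos θ), so P = 47×9.81×(sin 20.9° + 0.18 cos 20.9°)/(cos 20.9° − 0.18 sin 20.9°) = 461×0.5249/0.87 = 278 N.

P ≈ 278 N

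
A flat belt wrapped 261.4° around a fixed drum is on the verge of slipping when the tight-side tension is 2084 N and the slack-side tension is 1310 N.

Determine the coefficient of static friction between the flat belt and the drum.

μ ≈ 0.102

T₂/T₁ = e^{μβ} → μ = ln(T₂/T₁)/β.
β = 261.4° = 4.562 rad.
μ = ln(2084/1310)/4.562 = ln(1.591)/4.562 = 0.102.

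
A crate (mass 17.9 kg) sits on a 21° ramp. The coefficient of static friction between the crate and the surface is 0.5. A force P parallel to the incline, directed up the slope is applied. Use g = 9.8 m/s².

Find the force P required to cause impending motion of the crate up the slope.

At impending motion up the slope, friction acts down-slope at its limit: f = μ_s N.
P is parallel to the surface, so N = m g cos θ = 164 N.
Along the incline: P = m g sin θ + μ_s N = 62.9 + 0.5×164 = 145 N.

P ≈ 145 N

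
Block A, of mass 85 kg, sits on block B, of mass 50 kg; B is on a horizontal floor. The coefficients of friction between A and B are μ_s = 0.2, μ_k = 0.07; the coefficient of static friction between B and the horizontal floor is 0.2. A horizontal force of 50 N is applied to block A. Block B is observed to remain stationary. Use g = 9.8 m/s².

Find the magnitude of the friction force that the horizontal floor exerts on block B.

The normal force B exerts on A is simply A's weight, N₁ = 833 N.
So the A–B interface can sustain at most μ_s N₁ = 166.6 N of static friction.
Since P = 50 N ≤ 166.6 N, A does not slip on B; friction on A equals P = 50 N.
B experiences an equal 50 N forward from A (third law). B is in equilibrium, so the floor supplies f₂ = 50 N of static friction (limit μ_s(m_A+m_B)g = 264.6 N, not exceeded).

f ≈ 50 N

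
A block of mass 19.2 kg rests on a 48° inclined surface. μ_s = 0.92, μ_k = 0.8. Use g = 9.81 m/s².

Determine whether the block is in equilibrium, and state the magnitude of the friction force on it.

f ≈ 101 N

N = m g cos θ = 126 N.
Down-slope weight component: m g sin θ = 140 N.
μ_s N = 116 N.
140 > 116 N, so it slides; kinetic friction f = μ_k N = 0.8×126 = 101 N.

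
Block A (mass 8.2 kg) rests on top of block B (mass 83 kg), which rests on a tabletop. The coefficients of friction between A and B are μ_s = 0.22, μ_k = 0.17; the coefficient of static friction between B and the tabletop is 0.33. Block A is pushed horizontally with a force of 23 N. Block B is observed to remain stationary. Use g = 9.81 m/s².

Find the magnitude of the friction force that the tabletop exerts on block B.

f ≈ 13.7 N

The normal force B exerts on A is simply A's weight, N₁ = 80.44 N.
Maximum static friction on A from B: μ_s N₁ = 0.22×80.44 = 17.7 N.
P = 23 N exceeds that limit, so A slips over B and the interface friction becomes kinetic: f₁ = μ_k N₁ = 0.17×80.44 = 13.7 N.
B experiences an equal 13.7 N forward from A (third law). B is in equilibrium, so the floor supplies f₂ = 13.7 N of static friction (limit μ_s(m_A+m_B)g = 295.2 N, not exceeded).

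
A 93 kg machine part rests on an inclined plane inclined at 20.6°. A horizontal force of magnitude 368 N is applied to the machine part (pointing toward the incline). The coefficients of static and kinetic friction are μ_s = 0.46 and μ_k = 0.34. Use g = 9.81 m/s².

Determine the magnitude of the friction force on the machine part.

Resolve perpendicular to the incline: N = m g cos θ + P sin θ = 93×9.81×cos 20.6° + 368×sin 20.6° = 983.5 N.
Along the incline, the net driving force (taking up-slope positive) is P cos θ − m g sin θ = 344.5 − 321 = 23.47 N, so equilibrium requires friction f = -23.47 N (down-slope).
Maximum static friction: μ_s N = 0.46 × 983.5 = 452.4 N.
Since 23.47 N is within the 452.4 N limit, the machine part stays put and friction is exactly 23.5 N.

f ≈ 23.5 N (down the incline)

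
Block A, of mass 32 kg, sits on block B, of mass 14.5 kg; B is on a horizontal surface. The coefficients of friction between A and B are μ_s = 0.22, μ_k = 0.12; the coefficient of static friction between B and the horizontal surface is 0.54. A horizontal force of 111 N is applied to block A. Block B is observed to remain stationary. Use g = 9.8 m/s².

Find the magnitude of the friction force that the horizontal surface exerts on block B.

Between the blocks, N₁ = m_A g = 313.6 N.
Maximum static friction on A from B: μ_s N₁ = 0.22×313.6 = 68.99 N.
Since P = 111 N > 68.99 N, A slides on B; the A–B friction is kinetic: f₁ = μ_k N₁ = 0.12×313.6 = 37.6 N.
By Newton's third law B feels 37.6 N forward from A. With B stationary, the floor's static friction on B balances it: f₂ = 37.6 N (well within μ_s(m_A+m_B)g = 246.1 N).

f ≈ 37.6 N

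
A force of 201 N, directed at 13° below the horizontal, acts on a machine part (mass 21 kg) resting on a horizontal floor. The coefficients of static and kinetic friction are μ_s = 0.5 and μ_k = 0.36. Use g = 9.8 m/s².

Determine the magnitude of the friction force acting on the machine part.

f ≈ 90.4 N

The vertical component of P adds to the normal force: N = m g + P sin α = 205.8 + 45.22 = 251 N.
For equilibrium, f = P cos α = 201×cos 13° = 195.8 N.
μ_s N = 0.5 × 251 = 125.5 N.
The required friction exceeds μ_s N, so the machine part moves and f = μ_k N = 90.4 N.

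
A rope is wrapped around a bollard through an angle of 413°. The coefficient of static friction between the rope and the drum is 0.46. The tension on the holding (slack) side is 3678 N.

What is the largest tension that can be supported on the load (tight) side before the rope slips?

At impending slip the capstan equation gives T₂/T₁ = e^{μβ} with β in radians.
β = 413° × π/180 = 7.208 rad.
e^{μβ} = e^{0.46×7.208} = 27.54.
T₂ = T₁ · e^{μβ} = 3678 × 27.54 = 101000 N.

T_max ≈ 101000 N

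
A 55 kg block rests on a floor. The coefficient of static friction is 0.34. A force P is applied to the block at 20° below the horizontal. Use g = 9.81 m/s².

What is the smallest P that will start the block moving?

N = m g + P sin α (the push presses the block into the floor).
At impending slip, P cos α = μ_s N = μ_s (m g + P sin α).
Solving: P (cos α − μ_s sin α) = μ_s m g → P = 0.34×540/(cos 20° − 0.34 sin 20°) = 183/0.8234 = 223 N.

P ≈ 223 N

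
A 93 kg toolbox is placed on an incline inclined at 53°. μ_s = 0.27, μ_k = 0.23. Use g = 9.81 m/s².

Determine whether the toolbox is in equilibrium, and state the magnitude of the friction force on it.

N = m g cos θ = 549 N.
Down-slope weight component: m g sin θ = 729 N.
μ_s N = 148 N.
729 > 148 N, so it slides; kinetic friction f = μ_k N = 0.23×549 = 126 N.

f ≈ 126 N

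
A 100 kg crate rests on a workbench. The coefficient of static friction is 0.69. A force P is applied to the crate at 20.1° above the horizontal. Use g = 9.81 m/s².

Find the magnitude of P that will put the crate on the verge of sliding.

P ≈ 575 N

N = m g − P sin α (the pull lifts the crate).
At impending slip, P cos α = μ_s N = μ_s (m g − P sin α).
Solving: P (cos α + μ_s sin α) = μ_s m g → P = 0.69×981/(cos 20.1° + 0.69 sin 20.1°) = 677/1.176 = 575 N.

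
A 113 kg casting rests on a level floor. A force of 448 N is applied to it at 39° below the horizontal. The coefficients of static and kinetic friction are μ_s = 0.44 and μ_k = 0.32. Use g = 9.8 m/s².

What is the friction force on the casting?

Vertical equilibrium gives N = m g + P sin α = 1389 N.
For equilibrium, f = P cos α = 448×cos 39° = 348.2 N.
μ_s N = 0.44 × 1389 = 611.3 N.
348.2 ≤ 611.3 N → static; friction equals the required 348 N.

f ≈ 348 N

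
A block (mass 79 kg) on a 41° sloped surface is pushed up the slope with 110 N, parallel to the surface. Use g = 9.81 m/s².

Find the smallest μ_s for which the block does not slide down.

N = m g cos θ = 584.9 N.
Friction must make up the shortfall along the incline: f = m g sin θ − P = 508.4 − 110 = 398.4 N.
At the threshold f = μ_s N, so μ_s,min = 398.4/584.9 = 0.681.

μ_s,min ≈ 0.681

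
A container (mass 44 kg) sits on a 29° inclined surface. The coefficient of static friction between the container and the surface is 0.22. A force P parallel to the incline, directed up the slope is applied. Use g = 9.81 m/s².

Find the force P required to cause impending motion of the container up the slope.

P ≈ 292 N

At impending motion up the slope, friction acts down-slope at its limit: f = μ_s N.
P is parallel to the surface, so N = m g cos θ = 378 N.
Along the incline: P = m g sin θ + μ_s N = 209 + 0.22×378 = 292 N.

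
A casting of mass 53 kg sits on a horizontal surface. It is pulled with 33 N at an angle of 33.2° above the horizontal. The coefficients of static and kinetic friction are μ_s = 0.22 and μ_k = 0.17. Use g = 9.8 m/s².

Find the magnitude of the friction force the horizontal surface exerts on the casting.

Vertical equilibrium gives N = m g − P sin α = 501.3 N.
Horizontally, friction must balance P cos α = 27.61 N.
μ_s N = 0.22 × 501.3 = 110.3 N.
Since 27.61 N does not exceed the limit, the casting stays at rest and f = 27.6 N.

f ≈ 27.6 N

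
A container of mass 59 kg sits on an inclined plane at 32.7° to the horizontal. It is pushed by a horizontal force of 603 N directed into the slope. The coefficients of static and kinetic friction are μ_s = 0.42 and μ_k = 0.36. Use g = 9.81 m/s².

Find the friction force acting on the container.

Resolve perpendicular to the incline: N = m g cos θ + P sin θ = 59×9.81×cos 32.7° + 603×sin 32.7° = 812.8 N.
Parallel to the incline: P cos θ − m g sin θ = 507.4 − 312.7 = 194.7 N; the friction needed to balance this is 194.7 N acting down the slope.
The limit of static friction is μ_s N = 341.4 N.
Since 194.7 N is within the 341.4 N limit, the container stays put and friction is exactly 195 N.

f ≈ 195 N (down the incline)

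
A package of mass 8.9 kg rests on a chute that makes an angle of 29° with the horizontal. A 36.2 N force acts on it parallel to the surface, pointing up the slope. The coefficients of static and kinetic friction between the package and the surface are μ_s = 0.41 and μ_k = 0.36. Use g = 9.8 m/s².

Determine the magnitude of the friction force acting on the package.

Perpendicular to the surface, N = m g cos θ = 8.9·9.8·cos 29° = 76.28 N.
Parallel to the incline, ΣF = 0 gives f = m g sin θ − P = 42.29 − 36.2 = 6.085 N (up-slope positive).
The static-friction ceiling is μ_s N = 0.41 × 76.28 = 31.28 N.
Since |6.085| ≤ 31.28 N, static friction is sufficient; f equals the required value, not μ_s N.

f ≈ 6.09 N (up the incline)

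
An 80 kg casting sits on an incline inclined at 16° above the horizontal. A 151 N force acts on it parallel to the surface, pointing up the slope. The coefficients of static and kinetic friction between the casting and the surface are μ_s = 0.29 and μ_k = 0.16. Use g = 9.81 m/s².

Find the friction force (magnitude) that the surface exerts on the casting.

f ≈ 65.3 N (up the incline)

Normal force: N = m g cos θ = 80 × 9.81 × cos 16° = 754.4 N.
The friction needed for equilibrium is m g sin θ − P = 216.3 − 151 = 65.32 N, measured positive up-slope.
Maximum static friction available: μ_s N = 0.29 × 754.4 = 218.8 N.
Since |65.32| ≤ 218.8 N, no slip — friction simply equals what equilibrium demands.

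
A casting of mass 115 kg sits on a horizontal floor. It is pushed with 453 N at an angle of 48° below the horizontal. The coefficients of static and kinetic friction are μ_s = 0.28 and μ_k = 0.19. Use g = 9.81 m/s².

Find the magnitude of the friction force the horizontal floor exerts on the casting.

f ≈ 303 N

Vertical equilibrium gives N = m g + P sin α = 1465 N.
Horizontally, friction must balance P cos α = 303.1 N.
μ_s N = 0.28 × 1465 = 410.1 N.
303.1 ≤ 410.1 N → static; friction equals the required 303 N.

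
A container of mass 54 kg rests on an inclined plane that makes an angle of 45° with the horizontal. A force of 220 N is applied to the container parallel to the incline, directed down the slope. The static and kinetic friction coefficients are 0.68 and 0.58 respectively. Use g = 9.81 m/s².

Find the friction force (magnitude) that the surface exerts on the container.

The normal reaction is N = m g cos θ = 374.6 N.
For equilibrium along the incline the friction force must supply f = m g sin θ + P = 374.6 + 220 = 594.6 N (positive meaning up-slope).
The static-friction ceiling is μ_s N = 0.68 × 374.6 = 254.7 N.
|594.6| exceeds 254.7 N, so the container slips down-slope; friction is kinetic, f = μ_k N = 0.58×374.6 = 217 N.

f ≈ 217 N (up the incline)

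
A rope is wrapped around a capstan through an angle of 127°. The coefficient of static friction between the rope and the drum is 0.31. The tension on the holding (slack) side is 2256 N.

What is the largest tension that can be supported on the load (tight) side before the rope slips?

At impending slip the capstan equation gives T₂/T₁ = e^{μβ} with β in radians.
β = 127° × π/180 = 2.217 rad.
e^{μβ} = e^{0.31×2.217} = 1.988.
T₂ = T₁ · e^{μβ} = 2256 × 1.988 = 4480 N.

T_max ≈ 4480 N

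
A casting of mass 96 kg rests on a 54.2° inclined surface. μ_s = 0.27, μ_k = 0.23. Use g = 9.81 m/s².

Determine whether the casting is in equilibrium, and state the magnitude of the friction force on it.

f ≈ 127 N

N = m g cos θ = 551 N.
Down-slope weight component: m g sin θ = 764 N.
μ_s N = 149 N.
764 > 149 N, so it slides; kinetic friction f = μ_k N = 0.23×551 = 127 N.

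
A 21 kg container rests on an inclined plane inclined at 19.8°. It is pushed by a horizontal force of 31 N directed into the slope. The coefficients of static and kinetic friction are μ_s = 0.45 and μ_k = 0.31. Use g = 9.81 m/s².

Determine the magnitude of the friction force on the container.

Normal direction: N = m g cos θ + P sin θ = 204.3 N.
Along the incline, the net driving force (taking up-slope positive) is P cos θ − m g sin θ = 29.17 − 69.78 = -40.62 N, so equilibrium requires friction f = 40.62 N (up-slope).
Maximum static friction: μ_s N = 0.45 × 204.3 = 91.95 N.
|f_req| = 40.62 ≤ 91.95 N → the container is in equilibrium; friction equals the required value.

f ≈ 40.6 N (up the incline)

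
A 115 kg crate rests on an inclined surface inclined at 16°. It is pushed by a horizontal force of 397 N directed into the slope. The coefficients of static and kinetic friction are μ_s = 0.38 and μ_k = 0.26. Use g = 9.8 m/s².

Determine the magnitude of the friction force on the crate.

f ≈ 71 N (down the incline)

Resolve perpendicular to the incline: N = m g cos θ + P sin θ = 115×9.8×cos 16° + 397×sin 16° = 1193 N.
Along the incline, the net driving force (taking up-slope positive) is P cos θ − m g sin θ = 381.6 − 310.6 = 70.98 N, so equilibrium requires friction f = -70.98 N (down-slope).
The limit of static friction is μ_s N = 453.3 N.
Since 70.98 N is within the 453.3 N limit, the crate stays put and friction is exactly 71 N.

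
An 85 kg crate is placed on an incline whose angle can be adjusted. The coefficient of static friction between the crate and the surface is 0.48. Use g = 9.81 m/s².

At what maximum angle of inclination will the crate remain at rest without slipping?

θ_max ≈ 25.6°

At the slip threshold, m g sin θ = μ_s · m g cos θ, so tan θ = μ_s.
θ_max = arctan(0.48) = 25.6°.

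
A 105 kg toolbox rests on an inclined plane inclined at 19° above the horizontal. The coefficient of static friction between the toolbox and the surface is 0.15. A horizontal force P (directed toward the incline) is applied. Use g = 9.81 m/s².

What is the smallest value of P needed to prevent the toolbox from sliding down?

The toolbox tends to slide down (tan θ > μ_s), so at the point of impending slip friction acts up-slope at its limit: f = μ_s N.
Perpendicular to the incline: N = m g cos θ + P sin θ.
Along the incline: P cos θ + μ_s N = m g sin θ, i.e. P cos θ + μ_s (m g cos θ + P sin θ) = m g sin θ.
Solving, P (cos θ + μ_s sin θ) = m g (sin θ − μ_s cos θ), so P = 1030×0.1837/0.9944 = 190 N.

P_min ≈ 190 N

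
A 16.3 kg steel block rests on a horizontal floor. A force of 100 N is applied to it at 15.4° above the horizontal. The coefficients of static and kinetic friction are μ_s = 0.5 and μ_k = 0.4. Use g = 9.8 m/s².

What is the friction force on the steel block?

f ≈ 53.3 N

N = m g − P sin α = 159.7 − 100×sin 15.4° = 133.2 N.
Horizontally, friction must balance P cos α = 96.41 N.
The static-friction limit is μ_s N = 66.59 N.
The required friction exceeds μ_s N, so the steel block moves and f = μ_k N = 53.3 N.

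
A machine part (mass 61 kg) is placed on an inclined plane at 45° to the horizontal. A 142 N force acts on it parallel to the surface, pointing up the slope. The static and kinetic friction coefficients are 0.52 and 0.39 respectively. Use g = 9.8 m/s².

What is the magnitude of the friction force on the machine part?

Normal force: N = m g cos θ = 61 × 9.8 × cos 45° = 422.7 N.
For equilibrium along the incline the friction force must supply f = m g sin θ − P = 422.7 − 142 = 280.7 N (positive meaning up-slope).
The static-friction ceiling is μ_s N = 0.52 × 422.7 = 219.8 N.
Since |280.7| > 219.8 N, static friction cannot hold it; the machine part slides down the incline and kinetic friction applies: f = μ_k N = 0.39 × 422.7 = 165 N.

f ≈ 165 N (up the incline)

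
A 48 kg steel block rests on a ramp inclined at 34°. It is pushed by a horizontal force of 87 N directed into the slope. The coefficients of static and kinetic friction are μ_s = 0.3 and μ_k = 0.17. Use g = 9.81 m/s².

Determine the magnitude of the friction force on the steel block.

The horizontal push has a component P sin θ into the surface, so N = m g cos θ + P sin θ = 390.4 + 48.65 = 439 N.
Along the incline, the net driving force (taking up-slope positive) is P cos θ − m g sin θ = 72.13 − 263.3 = -191.2 N, so equilibrium requires friction f = 191.2 N (up-slope).
The limit of static friction is μ_s N = 131.7 N.
The required 191.2 N exceeds the static limit, so the steel block slides down-slope and f = μ_k N = 0.17×439 = 74.6 N.

f ≈ 74.6 N (up the incline)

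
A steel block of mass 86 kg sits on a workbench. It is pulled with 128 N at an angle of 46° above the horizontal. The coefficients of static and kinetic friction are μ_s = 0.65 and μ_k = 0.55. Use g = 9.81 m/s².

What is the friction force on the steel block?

f ≈ 88.9 N

N = m g − P sin α = 843.7 − 128×sin 46° = 751.6 N.
For equilibrium, f = P cos α = 128×cos 46° = 88.92 N.
The static-friction limit is μ_s N = 488.5 N.
Since 88.92 N does not exceed the limit, the steel block stays at rest and f = 88.9 N.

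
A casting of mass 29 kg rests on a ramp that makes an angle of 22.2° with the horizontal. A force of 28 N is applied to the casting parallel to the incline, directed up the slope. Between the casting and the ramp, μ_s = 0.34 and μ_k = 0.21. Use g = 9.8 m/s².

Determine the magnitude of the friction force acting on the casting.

f ≈ 79.4 N (up the incline)

Perpendicular to the surface, N = m g cos θ = 29·9.8·cos 22.2° = 263.1 N.
Parallel to the incline, ΣF = 0 gives f = m g sin θ − P = 107.4 − 28 = 79.38 N (up-slope positive).
The static-friction ceiling is μ_s N = 0.34 × 263.1 = 89.47 N.
Since |79.38| ≤ 89.47 N, static friction is sufficient; f equals the required value, not μ_s N.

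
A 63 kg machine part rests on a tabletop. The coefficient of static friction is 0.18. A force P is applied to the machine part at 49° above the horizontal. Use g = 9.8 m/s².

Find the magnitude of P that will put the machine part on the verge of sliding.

N = m g − P sin α (the pull lifts the machine part).
At impending slip, P cos α = μ_s N = μ_s (m g − P sin α).
Solving: P (cos α + μ_s sin α) = μ_s m g → P = 0.18×617/(cos 49° + 0.18 sin 49°) = 111/0.7919 = 140 N.

P ≈ 140 N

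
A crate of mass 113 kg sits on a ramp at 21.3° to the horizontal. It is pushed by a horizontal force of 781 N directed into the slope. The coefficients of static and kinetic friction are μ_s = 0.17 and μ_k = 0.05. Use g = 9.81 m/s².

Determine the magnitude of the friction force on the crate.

Normal direction: N = m g cos θ + P sin θ = 1317 N.
Parallel to the incline: P cos θ − m g sin θ = 727.7 − 402.7 = 325 N; the friction needed to balance this is 325 N acting down the slope.
Maximum static friction: μ_s N = 0.17 × 1317 = 223.8 N.
The required 325 N exceeds the static limit, so the crate slides up-slope and f = μ_k N = 0.05×1317 = 65.8 N.

f ≈ 65.8 N (down the incline)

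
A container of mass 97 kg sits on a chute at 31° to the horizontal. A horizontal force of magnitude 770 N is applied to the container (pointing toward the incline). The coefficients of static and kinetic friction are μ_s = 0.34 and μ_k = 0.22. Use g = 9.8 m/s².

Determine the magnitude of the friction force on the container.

f ≈ 170 N (down the incline)

Normal direction: N = m g cos θ + P sin θ = 1211 N.
Parallel to the incline: P cos θ − m g sin θ = 660 − 489.6 = 170.4 N; the friction needed to balance this is 170.4 N acting down the slope.
The limit of static friction is μ_s N = 411.9 N.
|f_req| = 170.4 ≤ 411.9 N → the container is in equilibrium; friction equals the required value.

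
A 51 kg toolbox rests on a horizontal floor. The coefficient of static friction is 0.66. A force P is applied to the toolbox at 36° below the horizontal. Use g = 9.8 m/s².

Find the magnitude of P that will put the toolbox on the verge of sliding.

N = m g + P sin α (the push presses the toolbox into the horizontal floor).
At impending slip, P cos α = μ_s N = μ_s (m g + P sin α).
Solving: P (cos α − μ_s sin α) = μ_s m g → P = 0.66×500/(cos 36° − 0.66 sin 36°) = 330/0.4211 = 783 N.

P ≈ 783 N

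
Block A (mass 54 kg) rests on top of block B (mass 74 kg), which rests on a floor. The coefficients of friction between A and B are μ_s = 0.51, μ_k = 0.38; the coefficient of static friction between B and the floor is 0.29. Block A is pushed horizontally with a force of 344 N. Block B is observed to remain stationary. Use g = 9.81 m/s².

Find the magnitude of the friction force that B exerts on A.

Between the blocks, N₁ = m_A g = 529.7 N.
So the A–B interface can sustain at most μ_s N₁ = 270.2 N of static friction.
P = 344 N exceeds that limit, so A slips over B and the interface friction becomes kinetic: f₁ = μ_k N₁ = 0.38×529.7 = 201 N.
B experiences an equal 201 N forward from A (third law). B is in equilibrium, so the floor supplies f₂ = 201 N of static friction (limit μ_s(m_A+m_B)g = 364.1 N, not exceeded).

f ≈ 201 N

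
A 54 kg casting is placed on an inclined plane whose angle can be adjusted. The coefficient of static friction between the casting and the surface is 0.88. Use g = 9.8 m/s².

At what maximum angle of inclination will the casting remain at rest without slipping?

At the slip threshold, m g sin θ = μ_s · m g cos θ, so tan θ = μ_s.
θ_max = arctan(0.88) = 41.3°.

θ_max ≈ 41.3°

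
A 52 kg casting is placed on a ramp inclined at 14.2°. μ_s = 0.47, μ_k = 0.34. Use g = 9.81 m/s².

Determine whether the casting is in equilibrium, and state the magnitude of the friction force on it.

f ≈ 125 N

N = m g cos θ = 495 N.
Down-slope weight component: m g sin θ = 125 N.
μ_s N = 232 N.
125 ≤ 232 N, so it stays put; friction = 125 N.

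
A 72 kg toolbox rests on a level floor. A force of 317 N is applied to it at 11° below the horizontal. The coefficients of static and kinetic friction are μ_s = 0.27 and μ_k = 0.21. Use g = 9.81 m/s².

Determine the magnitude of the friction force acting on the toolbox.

f ≈ 161 N

The vertical component of P adds to the normal force: N = m g + P sin α = 706.3 + 60.49 = 766.8 N.
The horizontal driving force is P cos α = 311.2 N, so equilibrium needs friction f = 311.2 N.
μ_s N = 0.27 × 766.8 = 207 N.
The required friction exceeds μ_s N, so the toolbox moves and f = μ_k N = 161 N.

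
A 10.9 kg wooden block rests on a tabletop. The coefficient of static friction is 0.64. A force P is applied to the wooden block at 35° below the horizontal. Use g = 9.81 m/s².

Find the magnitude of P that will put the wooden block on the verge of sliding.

N = m g + P sin α (the push presses the wooden block into the tabletop).
At impending slip, P cos α = μ_s N = μ_s (m g + P sin α).
Solving: P (cos α − μ_s sin α) = μ_s m g → P = 0.64×107/(cos 35° − 0.64 sin 35°) = 68.4/0.4521 = 151 N.

P ≈ 151 N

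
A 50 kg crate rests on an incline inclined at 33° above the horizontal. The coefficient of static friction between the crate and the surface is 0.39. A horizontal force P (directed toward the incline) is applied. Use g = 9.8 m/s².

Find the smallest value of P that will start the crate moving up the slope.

At impending motion up the slope, friction acts down-slope at its limit: f = μ_s N.
Perpendicular to the incline: N = m g cos θ + P sin θ.
Along the incline: P cos θ = m g sin θ + μ_s N = m g sin θ + μ_s (m g cos θ + P sin θ).
Solving, P (cos θ − μ_s sin θ) = m g (sin θ + μ_s cos θ), so P = 50×9.8×(sin 33° + 0.39 cos 33°)/(cos 33° − 0.39 sin 33°) = 490×0.8717/0.6263 = 682 N.

P ≈ 682 N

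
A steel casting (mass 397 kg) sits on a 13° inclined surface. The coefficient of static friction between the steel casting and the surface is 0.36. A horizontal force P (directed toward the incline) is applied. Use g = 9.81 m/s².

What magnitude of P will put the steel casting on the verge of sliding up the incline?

P ≈ 2510 N

At impending motion up the slope, friction acts down-slope at its limit: f = μ_s N.
Perpendicular to the incline: N = m g cos θ + P sin θ.
Along the incline: P cos θ = m g sin θ + μ_s N = m g sin θ + μ_s (m g cos θ + P sin θ).
Solving, P (cos θ − μ_s sin θ) = m g (sin θ + μ_s cos θ), so P = 397×9.81×(sin 13° + 0.36 cos 13°)/(cos 13° − 0.36 sin 13°) = 3890×0.5757/0.8934 = 2510 N.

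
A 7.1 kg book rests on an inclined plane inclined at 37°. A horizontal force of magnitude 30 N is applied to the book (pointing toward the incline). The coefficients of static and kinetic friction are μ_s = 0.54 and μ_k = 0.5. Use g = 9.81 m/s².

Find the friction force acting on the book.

Resolve perpendicular to the incline: N = m g cos θ + P sin θ = 7.1×9.81×cos 37° + 30×sin 37° = 73.68 N.
Parallel to the incline: P cos θ − m g sin θ = 23.96 − 41.92 = -17.96 N; the friction needed to balance this is 17.96 N acting up the slope.
The limit of static friction is μ_s N = 39.79 N.
Since 17.96 N is within the 39.79 N limit, the book stays put and friction is exactly 18 N.

f ≈ 18 N (up the incline)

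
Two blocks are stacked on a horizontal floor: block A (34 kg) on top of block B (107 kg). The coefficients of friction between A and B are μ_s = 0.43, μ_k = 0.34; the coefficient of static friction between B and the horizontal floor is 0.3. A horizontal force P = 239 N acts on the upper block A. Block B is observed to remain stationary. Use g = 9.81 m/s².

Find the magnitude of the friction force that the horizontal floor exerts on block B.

The normal force B exerts on A is simply A's weight, N₁ = 333.5 N.
So the A–B interface can sustain at most μ_s N₁ = 143.4 N of static friction.
P = 239 N exceeds that limit, so A slips over B and the interface friction becomes kinetic: f₁ = μ_k N₁ = 0.34×333.5 = 113 N.
B experiences an equal 113 N forward from A (third law). B is in equilibrium, so the floor supplies f₂ = 113 N of static friction (limit μ_s(m_A+m_B)g = 415 N, not exceeded).

f ≈ 113 N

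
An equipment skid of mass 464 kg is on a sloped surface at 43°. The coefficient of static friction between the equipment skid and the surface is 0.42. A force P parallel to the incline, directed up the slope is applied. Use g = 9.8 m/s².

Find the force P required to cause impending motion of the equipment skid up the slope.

P ≈ 4500 N

At impending motion up the slope, friction acts down-slope at its limit: f = μ_s N.
P is parallel to the surface, so N = m g cos θ = 3330 N.
Along the incline: P = m g sin θ + μ_s N = 3100 + 0.42×3330 = 4500 N.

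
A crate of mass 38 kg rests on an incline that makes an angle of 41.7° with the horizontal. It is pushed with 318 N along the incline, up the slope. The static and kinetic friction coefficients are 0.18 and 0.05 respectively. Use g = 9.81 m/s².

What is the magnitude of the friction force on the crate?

f ≈ 13.9 N (down the incline)

Normal force: N = m g cos θ = 38 × 9.81 × cos 41.7° = 278.3 N.
Parallel to the incline, ΣF = 0 gives f = m g sin θ − P = 248 − 318 = -70.02 N (up-slope positive).
Maximum static friction available: μ_s N = 0.18 × 278.3 = 50.1 N.
Since |-70.02| > 50.1 N, static friction cannot hold it; the crate slides up the incline and kinetic friction applies: f = μ_k N = 0.05 × 278.3 = 13.9 N.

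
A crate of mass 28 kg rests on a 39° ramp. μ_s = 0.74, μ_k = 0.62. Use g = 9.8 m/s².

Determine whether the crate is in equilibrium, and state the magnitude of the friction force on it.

f ≈ 132 N

N = m g cos θ = 213 N.
Down-slope weight component: m g sin θ = 173 N.
μ_s N = 158 N.
173 > 158 N, so it slides; kinetic friction f = μ_k N = 0.62×213 = 132 N.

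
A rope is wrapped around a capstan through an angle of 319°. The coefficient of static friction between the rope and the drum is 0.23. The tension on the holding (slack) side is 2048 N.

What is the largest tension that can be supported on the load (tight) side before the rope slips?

At impending slip the capstan equation gives T₂/T₁ = e^{μβ} with β in radians.
β = 319° × π/180 = 5.568 rad.
e^{μβ} = e^{0.23×5.568} = 3.599.
T₂ = T₁ · e^{μβ} = 2048 × 3.599 = 7370 N.

T_max ≈ 7370 N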